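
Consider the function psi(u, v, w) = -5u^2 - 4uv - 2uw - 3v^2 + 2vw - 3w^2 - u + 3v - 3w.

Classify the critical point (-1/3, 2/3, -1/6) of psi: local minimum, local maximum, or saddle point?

The Hessian is constant: H = [[-10, -4, -2], [-4, -6, 2], [-2, 2, -6]].
Leading principal minors: Δ₁ = -10, Δ₂ = 44, Δ₃ = -168.
The minors alternate sign starting negative (−, +, −), so H is negative definite: a local maximum.

local maximum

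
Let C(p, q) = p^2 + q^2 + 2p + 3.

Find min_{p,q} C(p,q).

C(p,q) separates as A(p) + B(q) + 3, so its minimum is min A + min B + 3.
A'(p) = 2p + 2 vanishes at p ∈ {-1}; B'(q) = 2q vanishes at q ∈ {0}.
Local minima of A (where A''>0): A(-1)=-1. Local minima of B: B(0)=0.
So the global minimum of C is A(-1) + B(0) + 3 = -1 + 0 + 3 = 2, attained at (-1, 0).

2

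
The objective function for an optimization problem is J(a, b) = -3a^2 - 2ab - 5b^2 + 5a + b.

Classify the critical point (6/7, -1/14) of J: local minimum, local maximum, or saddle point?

The Hessian of J is constant: H = [[-6, -2], [-2, -10]].
det(H) = (-6)·(-10) − (-2)² = 56.
det(H) > 0 and tr(H) = -16 < 0, so H is negative definite and the point is a local maximum.

local maximum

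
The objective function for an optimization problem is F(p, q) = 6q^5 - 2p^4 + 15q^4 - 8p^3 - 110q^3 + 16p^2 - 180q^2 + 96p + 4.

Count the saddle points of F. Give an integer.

F separates as a function of p plus a function of q, so ∇F=0 decouples.
∂F/∂p = -8(p - 2)(p + 2)(p + 3) = 0 at p ∈ {-3, -2, 2}; ∂F/∂q = 30q(q - 3)(q + 1)(q + 4) = 0 at q ∈ {-4, -1, 0, 3}.
The Hessian is diagonal: diag(F_pp, F_qq). Second derivatives: F_pp(-3)=-40, F_pp(-2)=32, F_pp(2)=-160; F_qq(-4)=-2520, F_qq(-1)=360, F_qq(0)=-360, F_qq(3)=2520.
Saddle points occur where the two diagonal entries have opposite signs: (-3, -1), (-3, 3), (-2, -4), (-2, 0), (2, -1), (2, 3). Count: 6.

6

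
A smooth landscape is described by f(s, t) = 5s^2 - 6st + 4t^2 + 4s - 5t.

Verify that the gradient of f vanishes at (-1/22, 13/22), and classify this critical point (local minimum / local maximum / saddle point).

local minimum

∇f = (10s - 6t + 4, -6s + 8t - 5); substituting (-1/22, 13/22) gives ∇f = (0, 0), so (-1/22, 13/22) is indeed a critical point.
The Hessian of f is constant: H = [[10, -6], [-6, 8]].
det(H) = 10·8 − (-6)² = 44.
det(H) > 0 and tr(H) = 18 > 0, so H is positive definite and the point is a local minimum.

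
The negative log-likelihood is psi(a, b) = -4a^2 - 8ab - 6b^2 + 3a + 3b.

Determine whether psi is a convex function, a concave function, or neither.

psi is quadratic, so its Hessian is the constant matrix H = [[-8, -8], [-8, -12]].
det(H) = 32, tr(H) = -20.
det(H) > 0 and tr(H) < 0, so H is negative definite everywhere: concave.

concave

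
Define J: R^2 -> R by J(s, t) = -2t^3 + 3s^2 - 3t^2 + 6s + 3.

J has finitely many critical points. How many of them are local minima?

1

J separates as a function of s plus a function of t, so ∇J=0 decouples.
∂J/∂s = 6(s + 1) = 0 at s ∈ {-1}; ∂J/∂t = -6t(t + 1) = 0 at t ∈ {-1, 0}.
The Hessian is diagonal: diag(J_ss, J_tt). Second derivatives: J_ss(-1)=6; J_tt(-1)=6, J_tt(0)=-6.
Local minima occur where both diagonal entries positive: (-1, -1). Count: 1.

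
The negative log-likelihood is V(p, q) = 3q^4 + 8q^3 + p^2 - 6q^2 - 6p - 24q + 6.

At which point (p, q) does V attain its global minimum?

(3, 1)

V(p,q) separates as A(p) + B(q) + 6, so its minimum is min A + min B + 6.
A'(p) = 2p - 6 vanishes at p ∈ {3}; B'(q) = 12(q - 1)(q + 1)(q + 2) vanishes at q ∈ {-2, -1, 1}.
Local minima of A (where A''>0): A(3)=-9. Local minima of B: B(-2)=8, B(1)=-19.
So the global minimum of V is A(3) + B(1) + 6 = -9 − 19 + 6 = -22, attained at (3, 1).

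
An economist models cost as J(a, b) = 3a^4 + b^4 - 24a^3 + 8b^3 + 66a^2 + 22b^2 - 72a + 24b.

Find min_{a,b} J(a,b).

J(a,b) separates as P(a) + Q(b), so its minimum is min P + min Q.
P'(a) = 12(a - 3)(a - 2)(a - 1) vanishes at a ∈ {1, 2, 3}; Q'(b) = 4(b + 1)(b + 2)(b + 3) vanishes at b ∈ {-3, -2, -1}.
Local minima of P (where P''>0): P(1)=-27, P(3)=-27. Local minima of Q: Q(-3)=-9, Q(-1)=-9.
So the global minimum of J is P(1) + Q(-3) = -27 − 9 = -36, attained at (1, -3).

-36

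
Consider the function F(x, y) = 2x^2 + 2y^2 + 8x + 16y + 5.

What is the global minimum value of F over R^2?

F(x,y) separates as P(x) + Q(y) + 5, so its minimum is min P + min Q + 5.
P'(x) = 4x + 8 vanishes at x ∈ {-2}; Q'(y) = 4y + 16 vanishes at y ∈ {-4}.
Local minima of P (where P''>0): P(-2)=-8. Local minima of Q: Q(-4)=-32.
So the global minimum of F is P(-2) + Q(-4) + 5 = -8 − 32 + 5 = -35, attained at (-2, -4).

-35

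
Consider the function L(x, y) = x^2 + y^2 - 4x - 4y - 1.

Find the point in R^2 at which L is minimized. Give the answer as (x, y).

L(x,y) separates as P(x) + Q(y) − 1, so its minimum is min P + min Q − 1.
P'(x) = 2x - 4 vanishes at x ∈ {2}; Q'(y) = 2y - 4 vanishes at y ∈ {2}.
Local minima of P (where P''>0): P(2)=-4. Local minima of Q: Q(2)=-4.
So the global minimum of L is P(2) + Q(2) − 1 = -4 − 4 − 1 = -9, attained at (2, 2).

(2, 2)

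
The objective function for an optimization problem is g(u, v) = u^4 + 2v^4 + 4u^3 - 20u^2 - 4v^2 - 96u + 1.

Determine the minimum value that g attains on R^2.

g(u,v) separates as P(u) + Q(v) + 1, so its minimum is min P + min Q + 1.
P'(u) = 4(u - 3)(u + 2)(u + 4) vanishes at u ∈ {-4, -2, 3}; Q'(v) = 8v(v - 1)(v + 1) vanishes at v ∈ {-1, 0, 1}.
Local minima of P (where P''>0): P(-4)=64, P(3)=-279. Local minima of Q: Q(-1)=-2, Q(1)=-2.
So the global minimum of g is P(3) + Q(-1) + 1 = -279 − 2 + 1 = -280, attained at (3, -1).

-280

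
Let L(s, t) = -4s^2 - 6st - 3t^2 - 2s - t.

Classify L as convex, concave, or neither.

concave

L is quadratic, so its Hessian is the constant matrix H = [[-8, -6], [-6, -6]].
det(H) = 12, tr(H) = -14.
det(H) > 0 and tr(H) < 0, so H is negative definite everywhere: concave.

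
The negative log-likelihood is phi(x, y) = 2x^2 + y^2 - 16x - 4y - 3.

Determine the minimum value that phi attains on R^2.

phi(x,y) separates as P(x) + Q(y) − 3, so its minimum is min P + min Q − 3.
P'(x) = 4x - 16 vanishes at x ∈ {4}; Q'(y) = 2y - 4 vanishes at y ∈ {2}.
Local minima of P (where P''>0): P(4)=-32. Local minima of Q: Q(2)=-4.
So the global minimum of phi is P(4) + Q(2) − 3 = -32 − 4 − 3 = -39, attained at (4, 2).

-39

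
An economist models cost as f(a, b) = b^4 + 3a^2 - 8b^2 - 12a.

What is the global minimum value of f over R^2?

f(a,b) separates as P(a) + Q(b), so its minimum is min P + min Q.
P'(a) = 6a - 12 vanishes at a ∈ {2}; Q'(b) = 4b(b - 2)(b + 2) vanishes at b ∈ {-2, 0, 2}.
Local minima of P (where P''>0): P(2)=-12. Local minima of Q: Q(-2)=-16, Q(2)=-16.
So the global minimum of f is P(2) + Q(-2) = -12 − 16 = -28, attained at (2, -2).

-28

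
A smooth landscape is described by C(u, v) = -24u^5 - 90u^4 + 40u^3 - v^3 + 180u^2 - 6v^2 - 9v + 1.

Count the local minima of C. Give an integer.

C separates as a function of u plus a function of v, so ∇C=0 decouples.
∂C/∂u = -120u(u - 1)(u + 1)(u + 3) = 0 at u ∈ {-3, -1, 0, 1}; ∂C/∂v = -3(v + 1)(v + 3) = 0 at v ∈ {-3, -1}.
The Hessian is diagonal: diag(C_uu, C_vv). Second derivatives: C_uu(-3)=2880, C_uu(-1)=-480, C_uu(0)=360, C_uu(1)=-960; C_vv(-3)=6, C_vv(-1)=-6.
Local minima occur where both diagonal entries positive: (-3, -3), (0, -3). Count: 2.

2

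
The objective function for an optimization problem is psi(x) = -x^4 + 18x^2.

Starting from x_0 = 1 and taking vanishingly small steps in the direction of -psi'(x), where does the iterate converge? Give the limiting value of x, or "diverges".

psi'(x) = -4x(x - 3)(x + 3), so psi'(1) = 32.
Gradient descent moves in the -psi' direction, i.e. x is decreasing.
The nearest critical point in that direction is x = 0, where psi'' = 36 > 0 (a local minimum). The iterate converges there.

0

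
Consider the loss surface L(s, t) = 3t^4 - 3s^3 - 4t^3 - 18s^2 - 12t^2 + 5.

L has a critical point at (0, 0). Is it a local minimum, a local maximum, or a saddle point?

local maximum

The mixed partial ∂²L/∂s∂t is 0, so the Hessian at any point is diag(L_ss, L_tt) = diag(-18(s + 2), 12(3t^2 - 2t - 2)).
At (0, 0): H = diag(-36, -24).
Both eigenvalues are negative, so H is negative definite: a local maximum.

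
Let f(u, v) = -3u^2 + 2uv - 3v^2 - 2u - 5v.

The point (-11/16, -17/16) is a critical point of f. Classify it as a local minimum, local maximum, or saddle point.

local maximum

The Hessian of f is constant: H = [[-6, 2], [2, -6]].
det(H) = (-6)·(-6) − 2² = 32.
det(H) > 0 and tr(H) = -12 < 0, so H is negative definite and the point is a local maximum.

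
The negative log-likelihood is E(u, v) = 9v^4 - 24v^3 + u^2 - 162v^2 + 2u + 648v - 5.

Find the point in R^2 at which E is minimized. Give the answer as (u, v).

(-1, -3)

E(u,v) separates as P(u) + Q(v) − 5, so its minimum is min P + min Q − 5.
P'(u) = 2u + 2 vanishes at u ∈ {-1}; Q'(v) = 36(v - 3)(v - 2)(v + 3) vanishes at v ∈ {-3, 2, 3}.
Local minima of P (where P''>0): P(-1)=-1. Local minima of Q: Q(-3)=-2025, Q(3)=567.
So the global minimum of E is P(-1) + Q(-3) − 5 = -1 − 2025 − 5 = -2031, attained at (-1, -3).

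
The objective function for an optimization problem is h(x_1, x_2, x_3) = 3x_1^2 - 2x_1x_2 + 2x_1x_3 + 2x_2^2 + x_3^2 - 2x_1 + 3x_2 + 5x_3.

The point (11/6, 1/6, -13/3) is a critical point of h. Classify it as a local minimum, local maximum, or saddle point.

local minimum

The Hessian is constant: H = [[6, -2, 2], [-2, 4, 0], [2, 0, 2]].
Leading principal minors: Δ₁ = 6, Δ₂ = 20, Δ₃ = 24.
All leading minors are positive, so H is positive definite: a local minimum.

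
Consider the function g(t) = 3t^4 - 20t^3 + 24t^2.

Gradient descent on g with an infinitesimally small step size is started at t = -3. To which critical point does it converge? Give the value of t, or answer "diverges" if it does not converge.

0

g'(t) = 12t(t - 4)(t - 1), so g'(-3) = -1008.
Gradient descent moves in the -g' direction, i.e. t is increasing.
The nearest critical point in that direction is t = 0, where g'' = 48 > 0 (a local minimum). The iterate converges there.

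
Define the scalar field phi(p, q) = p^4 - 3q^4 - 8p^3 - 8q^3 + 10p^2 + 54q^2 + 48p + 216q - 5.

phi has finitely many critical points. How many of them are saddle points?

phi separates as a function of p plus a function of q, so ∇phi=0 decouples.
∂phi/∂p = 4(p - 4)(p - 3)(p + 1) = 0 at p ∈ {-1, 3, 4}; ∂phi/∂q = -12(q - 3)(q + 2)(q + 3) = 0 at q ∈ {-3, -2, 3}.
The Hessian is diagonal: diag(phi_pp, phi_qq). Second derivatives: phi_pp(-1)=80, phi_pp(3)=-16, phi_pp(4)=20; phi_qq(-3)=-72, phi_qq(-2)=60, phi_qq(3)=-360.
Saddle points occur where the two diagonal entries have opposite signs: (-1, -3), (-1, 3), (3, -2), (4, -3), (4, 3). Count: 5.

5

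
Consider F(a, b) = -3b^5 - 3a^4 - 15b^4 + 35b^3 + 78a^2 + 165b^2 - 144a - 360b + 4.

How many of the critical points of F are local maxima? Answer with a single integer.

4

F separates as a function of a plus a function of b, so ∇F=0 decouples.
∂F/∂a = -12(a - 3)(a - 1)(a + 4) = 0 at a ∈ {-4, 1, 3}; ∂F/∂b = -15(b - 2)(b - 1)(b + 3)(b + 4) = 0 at b ∈ {-4, -3, 1, 2}.
The Hessian is diagonal: diag(F_aa, F_bb). Second derivatives: F_aa(-4)=-420, F_aa(1)=120, F_aa(3)=-168; F_bb(-4)=450, F_bb(-3)=-300, F_bb(1)=300, F_bb(2)=-450.
Local maxima occur where both diagonal entries negative: (-4, -3), (-4, 2), (3, -3), (3, 2). Count: 4.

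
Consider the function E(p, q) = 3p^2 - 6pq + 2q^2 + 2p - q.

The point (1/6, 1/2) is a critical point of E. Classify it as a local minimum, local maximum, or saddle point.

saddle point

The Hessian of E is constant: H = [[6, -6], [-6, 4]].
det(H) = 6·4 − (-6)² = -12.
Since det(H) < 0, H is indefinite and the critical point is a saddle point.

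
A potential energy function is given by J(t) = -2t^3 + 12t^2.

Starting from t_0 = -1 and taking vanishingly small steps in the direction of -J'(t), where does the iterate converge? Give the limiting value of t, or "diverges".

J'(t) = -6t(t - 4), so J'(-1) = -30.
Gradient descent moves in the -J' direction, i.e. t is increasing.
The nearest critical point in that direction is t = 0, where J'' = 24 > 0 (a local minimum). The iterate converges there.

0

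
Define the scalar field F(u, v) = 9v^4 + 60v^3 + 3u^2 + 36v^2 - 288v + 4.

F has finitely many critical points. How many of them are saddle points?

1

F separates as a function of u plus a function of v, so ∇F=0 decouples.
∂F/∂u = 6u = 0 at u ∈ {0}; ∂F/∂v = 36(v - 1)(v + 2)(v + 4) = 0 at v ∈ {-4, -2, 1}.
The Hessian is diagonal: diag(F_uu, F_vv). Second derivatives: F_uu(0)=6; F_vv(-4)=360, F_vv(-2)=-216, F_vv(1)=540.
Saddle points occur where the two diagonal entries have opposite signs: (0, -2). Count: 1.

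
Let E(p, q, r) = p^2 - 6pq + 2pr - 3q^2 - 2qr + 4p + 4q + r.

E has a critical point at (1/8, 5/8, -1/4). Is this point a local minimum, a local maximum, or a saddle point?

saddle point

The Hessian is constant: H = [[2, -6, 2], [-6, -6, -2], [2, -2, 0]].
Leading principal minors: Δ₁ = 2, Δ₂ = -48, Δ₃ = 64.
The minors fit neither the all-positive nor the alternating-sign pattern, so H is indefinite: a saddle point.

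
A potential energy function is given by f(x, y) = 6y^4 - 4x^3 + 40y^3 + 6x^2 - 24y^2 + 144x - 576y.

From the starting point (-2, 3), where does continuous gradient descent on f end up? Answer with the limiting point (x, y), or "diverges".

(-3, 2)

f is separable, so gradient descent decouples: x follows -∂f/∂x, y follows -∂f/∂y.
∂f/∂x = -12(x - 4)(x + 3); at x=-2 this is 72, so x decreases.
∂f/∂y = 24(y - 2)(y + 3)(y + 4); at y=3 this is 1008, so y decreases.
x converges to its nearest critical value -3 (a local min of the x-part); y converges to 2. The iterate converges to (-3, 2).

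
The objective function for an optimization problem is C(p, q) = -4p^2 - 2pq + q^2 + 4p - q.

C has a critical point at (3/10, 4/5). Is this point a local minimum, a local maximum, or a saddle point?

The Hessian of C is constant: H = [[-8, -2], [-2, 2]].
det(H) = (-8)·2 − (-2)² = -20.
Since det(H) < 0, H is indefinite and the critical point is a saddle point.

saddle point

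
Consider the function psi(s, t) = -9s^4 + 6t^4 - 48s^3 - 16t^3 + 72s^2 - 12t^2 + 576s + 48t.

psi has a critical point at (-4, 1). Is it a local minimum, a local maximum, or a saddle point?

The mixed partial ∂²psi/∂s∂t is 0, so the Hessian at any point is diag(psi_ss, psi_tt) = diag(36(-3s^2 - 8s + 4), 24(3t^2 - 4t - 1)).
At (-4, 1): H = diag(-432, -48).
Both eigenvalues are negative, so H is negative definite: a local maximum.

local maximum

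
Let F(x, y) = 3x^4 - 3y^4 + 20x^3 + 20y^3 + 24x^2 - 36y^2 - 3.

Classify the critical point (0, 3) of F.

The mixed partial ∂²F/∂x∂y is 0, so the Hessian at any point is diag(F_xx, F_yy) = diag(12(3x^2 + 10x + 4), 12(-3y^2 + 10y - 6)).
At (0, 3): H = diag(48, -36).
The eigenvalues have opposite signs, so H is indefinite: a saddle point.

saddle point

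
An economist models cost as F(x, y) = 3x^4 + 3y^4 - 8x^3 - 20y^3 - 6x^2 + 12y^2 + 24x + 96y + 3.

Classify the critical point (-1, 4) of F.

The mixed partial ∂²F/∂x∂y is 0, so the Hessian at any point is diag(F_xx, F_yy) = diag(12(3x^2 - 4x - 1), 12(3y^2 - 10y + 2)).
At (-1, 4): H = diag(72, 120).
Both eigenvalues are positive, so H is positive definite: a local minimum.

local minimum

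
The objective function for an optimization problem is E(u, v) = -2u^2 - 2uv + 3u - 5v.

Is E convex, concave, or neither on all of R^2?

E is quadratic, so its Hessian is the constant matrix H = [[-4, -2], [-2, 0]].
det(H) = -4, tr(H) = -4.
det(H) < 0, so H is indefinite: neither convex nor concave.

neither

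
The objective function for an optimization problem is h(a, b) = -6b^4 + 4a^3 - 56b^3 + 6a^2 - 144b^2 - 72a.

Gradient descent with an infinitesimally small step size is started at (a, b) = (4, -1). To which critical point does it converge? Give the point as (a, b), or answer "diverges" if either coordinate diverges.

(2, -3)

h is separable, so gradient descent decouples: a follows -∂h/∂a, b follows -∂h/∂b.
∂h/∂a = 12(a - 2)(a + 3); at a=4 this is 168, so a decreases.
∂h/∂b = -24b(b + 3)(b + 4); at b=-1 this is 144, so b decreases.
a converges to its nearest critical value 2 (a local min of the a-part); b converges to -3. The iterate converges to (2, -3).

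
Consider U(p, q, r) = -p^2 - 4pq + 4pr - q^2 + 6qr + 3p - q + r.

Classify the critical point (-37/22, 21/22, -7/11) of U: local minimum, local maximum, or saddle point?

The Hessian is constant: H = [[-2, -4, 4], [-4, -2, 6], [4, 6, 0]].
Leading principal minors: Δ₁ = -2, Δ₂ = -12, Δ₃ = -88.
The minors fit neither the all-positive nor the alternating-sign pattern, so H is indefinite: a saddle point.

saddle point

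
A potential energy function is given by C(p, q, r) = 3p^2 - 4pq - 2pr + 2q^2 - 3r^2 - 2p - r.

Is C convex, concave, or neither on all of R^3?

neither

C is quadratic, so its Hessian is the constant matrix H = [[6, -4, -2], [-4, 4, 0], [-2, 0, -6]].
Leading principal minors: 6, 8, -64.
Neither pattern holds ⇒ H is indefinite ⇒ neither convex nor concave.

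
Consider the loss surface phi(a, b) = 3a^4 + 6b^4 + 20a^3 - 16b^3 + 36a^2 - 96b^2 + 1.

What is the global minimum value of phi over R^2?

-1023

phi(a,b) separates as P(a) + Q(b) + 1, so its minimum is min P + min Q + 1.
P'(a) = 12a(a + 2)(a + 3) vanishes at a ∈ {-3, -2, 0}; Q'(b) = 24b(b - 4)(b + 2) vanishes at b ∈ {-2, 0, 4}.
Local minima of P (where P''>0): P(-3)=27, P(0)=0. Local minima of Q: Q(-2)=-160, Q(4)=-1024.
So the global minimum of phi is P(0) + Q(4) + 1 = 0 − 1024 + 1 = -1023, attained at (0, 4).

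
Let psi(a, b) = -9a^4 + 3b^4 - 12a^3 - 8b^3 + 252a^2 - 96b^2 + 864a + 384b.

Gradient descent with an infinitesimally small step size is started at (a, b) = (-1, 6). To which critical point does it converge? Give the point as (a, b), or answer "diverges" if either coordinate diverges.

psi is separable, so gradient descent decouples: a follows -∂psi/∂a, b follows -∂psi/∂b.
∂psi/∂a = -36(a - 4)(a + 2)(a + 3); at a=-1 this is 360, so a decreases.
∂psi/∂b = 12(b - 4)(b - 2)(b + 4); at b=6 this is 960, so b decreases.
a converges to its nearest critical value -2 (a local min of the a-part); b converges to 4. The iterate converges to (-2, 4).

(-2, 4)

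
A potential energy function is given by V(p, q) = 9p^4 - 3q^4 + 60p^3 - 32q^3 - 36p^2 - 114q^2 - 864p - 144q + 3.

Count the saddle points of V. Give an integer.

V separates as a function of p plus a function of q, so ∇V=0 decouples.
∂V/∂p = 36(p - 2)(p + 3)(p + 4) = 0 at p ∈ {-4, -3, 2}; ∂V/∂q = -12(q + 1)(q + 3)(q + 4) = 0 at q ∈ {-4, -3, -1}.
The Hessian is diagonal: diag(V_pp, V_qq). Second derivatives: V_pp(-4)=216, V_pp(-3)=-180, V_pp(2)=1080; V_qq(-4)=-36, V_qq(-3)=24, V_qq(-1)=-72.
Saddle points occur where the two diagonal entries have opposite signs: (-4, -4), (-4, -1), (-3, -3), (2, -4), (2, -1). Count: 5.

5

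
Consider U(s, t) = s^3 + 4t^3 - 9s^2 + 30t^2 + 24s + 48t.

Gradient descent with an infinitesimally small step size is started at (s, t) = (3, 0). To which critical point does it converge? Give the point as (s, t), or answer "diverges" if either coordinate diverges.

U is separable, so gradient descent decouples: s follows -∂U/∂s, t follows -∂U/∂t.
∂U/∂s = 3(s - 4)(s - 2); at s=3 this is -3, so s increases.
∂U/∂t = 12(t + 1)(t + 4); at t=0 this is 48, so t decreases.
s converges to its nearest critical value 4 (a local min of the s-part); t converges to -1. The iterate converges to (4, -1).

(4, -1)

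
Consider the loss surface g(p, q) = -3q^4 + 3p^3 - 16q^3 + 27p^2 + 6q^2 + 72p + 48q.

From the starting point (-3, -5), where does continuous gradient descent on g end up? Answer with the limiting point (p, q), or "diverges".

g is separable, so gradient descent decouples: p follows -∂g/∂p, q follows -∂g/∂q.
∂g/∂p = 9(p + 2)(p + 4); at p=-3 this is -9, so p increases.
∂g/∂q = -12(q - 1)(q + 1)(q + 4); at q=-5 this is 288, so q decreases.
The q-coordinate has no critical point in that direction and runs off to infinity.

diverges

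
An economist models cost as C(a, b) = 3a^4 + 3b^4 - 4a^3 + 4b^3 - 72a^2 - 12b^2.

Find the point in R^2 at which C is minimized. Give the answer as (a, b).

C(a,b) separates as P(a) + Q(b), so its minimum is min P + min Q.
P'(a) = 12a(a - 4)(a + 3) vanishes at a ∈ {-3, 0, 4}; Q'(b) = 12b(b - 1)(b + 2) vanishes at b ∈ {-2, 0, 1}.
Local minima of P (where P''>0): P(-3)=-297, P(4)=-640. Local minima of Q: Q(-2)=-32, Q(1)=-5.
So the global minimum of C is P(4) + Q(-2) = -640 − 32 = -672, attained at (4, -2).

(4, -2)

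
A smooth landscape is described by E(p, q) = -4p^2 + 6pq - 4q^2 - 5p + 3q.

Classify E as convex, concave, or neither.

concave

E is quadratic, so its Hessian is the constant matrix H = [[-8, 6], [6, -8]].
det(H) = 28, tr(H) = -16.
det(H) > 0 and tr(H) < 0, so H is negative definite everywhere: concave.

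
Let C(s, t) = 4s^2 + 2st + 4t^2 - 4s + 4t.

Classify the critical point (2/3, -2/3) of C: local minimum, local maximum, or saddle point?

local minimum

The Hessian of C is constant: H = [[8, 2], [2, 8]].
det(H) = 8·8 − 2² = 60.
det(H) > 0 and tr(H) = 16 > 0, so H is positive definite and the point is a local minimum.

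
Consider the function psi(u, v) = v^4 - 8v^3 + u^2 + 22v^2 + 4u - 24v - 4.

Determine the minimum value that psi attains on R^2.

psi(u,v) separates as P(u) + Q(v) − 4, so its minimum is min P + min Q − 4.
P'(u) = 2u + 4 vanishes at u ∈ {-2}; Q'(v) = 4(v - 3)(v - 2)(v - 1) vanishes at v ∈ {1, 2, 3}.
Local minima of P (where P''>0): P(-2)=-4. Local minima of Q: Q(1)=-9, Q(3)=-9.
So the global minimum of psi is P(-2) + Q(1) − 4 = -4 − 9 − 4 = -17, attained at (-2, 1).

-17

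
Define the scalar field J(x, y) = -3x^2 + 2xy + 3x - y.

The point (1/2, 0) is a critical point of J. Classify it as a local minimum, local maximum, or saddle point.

saddle point

The Hessian of J is constant: H = [[-6, 2], [2, 0]].
det(H) = (-6)·0 − 2² = -4.
Since det(H) < 0, H is indefinite and the critical point is a saddle point.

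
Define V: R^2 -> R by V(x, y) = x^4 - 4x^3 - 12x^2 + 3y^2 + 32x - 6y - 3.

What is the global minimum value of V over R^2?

-70

V(x,y) separates as P(x) + Q(y) − 3, so its minimum is min P + min Q − 3.
P'(x) = 4(x - 4)(x - 1)(x + 2) vanishes at x ∈ {-2, 1, 4}; Q'(y) = 6y - 6 vanishes at y ∈ {1}.
Local minima of P (where P''>0): P(-2)=-64, P(4)=-64. Local minima of Q: Q(1)=-3.
So the global minimum of V is P(-2) + Q(1) − 3 = -64 − 3 − 3 = -70, attained at (-2, 1).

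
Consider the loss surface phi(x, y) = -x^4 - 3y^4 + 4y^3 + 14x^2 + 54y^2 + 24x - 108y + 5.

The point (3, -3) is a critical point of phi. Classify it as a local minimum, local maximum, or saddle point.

local maximum

The mixed partial ∂²phi/∂x∂y is 0, so the Hessian at any point is diag(phi_xx, phi_yy) = diag(4(-3x^2 + 7), 12(-3y^2 + 2y + 9)).
At (3, -3): H = diag(-80, -288).
Both eigenvalues are negative, so H is negative definite: a local maximum.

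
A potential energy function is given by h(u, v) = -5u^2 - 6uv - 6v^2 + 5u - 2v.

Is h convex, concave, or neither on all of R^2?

concave

h is quadratic, so its Hessian is the constant matrix H = [[-10, -6], [-6, -12]].
det(H) = 84, tr(H) = -22.
det(H) > 0 and tr(H) < 0, so H is negative definite everywhere: concave.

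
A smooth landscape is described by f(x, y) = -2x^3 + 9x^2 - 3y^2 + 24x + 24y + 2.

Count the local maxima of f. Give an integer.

1

f separates as a function of x plus a function of y, so ∇f=0 decouples.
∂f/∂x = -6(x - 4)(x + 1) = 0 at x ∈ {-1, 4}; ∂f/∂y = -6(y - 4) = 0 at y ∈ {4}.
The Hessian is diagonal: diag(f_xx, f_yy). Second derivatives: f_xx(-1)=30, f_xx(4)=-30; f_yy(4)=-6.
Local maxima occur where both diagonal entries negative: (4, 4). Count: 1.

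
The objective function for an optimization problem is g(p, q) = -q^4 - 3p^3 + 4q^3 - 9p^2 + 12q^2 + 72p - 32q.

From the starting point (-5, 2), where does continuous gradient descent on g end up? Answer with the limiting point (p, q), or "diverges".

(-4, 1)

g is separable, so gradient descent decouples: p follows -∂g/∂p, q follows -∂g/∂q.
∂g/∂p = -9(p - 2)(p + 4); at p=-5 this is -63, so p increases.
∂g/∂q = -4(q - 4)(q - 1)(q + 2); at q=2 this is 32, so q decreases.
p converges to its nearest critical value -4 (a local min of the p-part); q converges to 1. The iterate converges to (-4, 1).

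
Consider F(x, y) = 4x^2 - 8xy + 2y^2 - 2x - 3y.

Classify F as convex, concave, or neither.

neither

F is quadratic, so its Hessian is the constant matrix H = [[8, -8], [-8, 4]].
det(H) = -32, tr(H) = 12.
det(H) < 0, so H is indefinite: neither convex nor concave.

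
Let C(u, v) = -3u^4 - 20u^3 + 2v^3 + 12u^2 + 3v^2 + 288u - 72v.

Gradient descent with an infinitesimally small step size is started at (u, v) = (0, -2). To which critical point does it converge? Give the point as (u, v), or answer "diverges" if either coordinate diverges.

(-3, 3)

C is separable, so gradient descent decouples: u follows -∂C/∂u, v follows -∂C/∂v.
∂C/∂u = -12(u - 2)(u + 3)(u + 4); at u=0 this is 288, so u decreases.
∂C/∂v = 6(v - 3)(v + 4); at v=-2 this is -60, so v increases.
u converges to its nearest critical value -3 (a local min of the u-part); v converges to 3. The iterate converges to (-3, 3).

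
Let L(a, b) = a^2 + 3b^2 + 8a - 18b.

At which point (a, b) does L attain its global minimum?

L(a,b) separates as P(a) + Q(b), so its minimum is min P + min Q.
P'(a) = 2a + 8 vanishes at a ∈ {-4}; Q'(b) = 6b - 18 vanishes at b ∈ {3}.
Local minima of P (where P''>0): P(-4)=-16. Local minima of Q: Q(3)=-27.
So the global minimum of L is P(-4) + Q(3) = -16 − 27 = -43, attained at (-4, 3).

(-4, 3)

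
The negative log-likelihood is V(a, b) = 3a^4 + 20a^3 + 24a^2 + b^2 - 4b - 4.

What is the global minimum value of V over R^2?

-136

V(a,b) separates as P(a) + Q(b) − 4, so its minimum is min P + min Q − 4.
P'(a) = 12a(a + 1)(a + 4) vanishes at a ∈ {-4, -1, 0}; Q'(b) = 2b - 4 vanishes at b ∈ {2}.
Local minima of P (where P''>0): P(-4)=-128, P(0)=0. Local minima of Q: Q(2)=-4.
So the global minimum of V is P(-4) + Q(2) − 4 = -128 − 4 − 4 = -136, attained at (-4, 2).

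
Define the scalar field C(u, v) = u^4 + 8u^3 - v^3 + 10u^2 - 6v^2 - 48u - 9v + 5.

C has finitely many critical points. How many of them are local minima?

C separates as a function of u plus a function of v, so ∇C=0 decouples.
∂C/∂u = 4(u - 1)(u + 3)(u + 4) = 0 at u ∈ {-4, -3, 1}; ∂C/∂v = -3(v + 1)(v + 3) = 0 at v ∈ {-3, -1}.
The Hessian is diagonal: diag(C_uu, C_vv). Second derivatives: C_uu(-4)=20, C_uu(-3)=-16, C_uu(1)=80; C_vv(-3)=6, C_vv(-1)=-6.
Local minima occur where both diagonal entries positive: (-4, -3), (1, -3). Count: 2.

2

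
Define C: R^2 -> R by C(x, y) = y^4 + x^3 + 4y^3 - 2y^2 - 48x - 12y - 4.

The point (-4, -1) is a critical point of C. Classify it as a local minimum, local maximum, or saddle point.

local maximum

The mixed partial ∂²C/∂x∂y is 0, so the Hessian at any point is diag(C_xx, C_yy) = diag(6x, 4(3y^2 + 6y - 1)).
At (-4, -1): H = diag(-24, -16).
Both eigenvalues are negative, so H is negative definite: a local maximum.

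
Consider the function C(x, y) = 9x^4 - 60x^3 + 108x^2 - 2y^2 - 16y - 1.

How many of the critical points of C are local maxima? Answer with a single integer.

1

C separates as a function of x plus a function of y, so ∇C=0 decouples.
∂C/∂x = 36x(x - 3)(x - 2) = 0 at x ∈ {0, 2, 3}; ∂C/∂y = -4(y + 4) = 0 at y ∈ {-4}.
The Hessian is diagonal: diag(C_xx, C_yy). Second derivatives: C_xx(0)=216, C_xx(2)=-72, C_xx(3)=108; C_yy(-4)=-4.
Local maxima occur where both diagonal entries negative: (2, -4). Count: 1.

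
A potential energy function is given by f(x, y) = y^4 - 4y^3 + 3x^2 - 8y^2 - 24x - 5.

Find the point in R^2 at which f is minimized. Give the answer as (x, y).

f(x,y) separates as P(x) + Q(y) − 5, so its minimum is min P + min Q − 5.
P'(x) = 6x - 24 vanishes at x ∈ {4}; Q'(y) = 4y(y - 4)(y + 1) vanishes at y ∈ {-1, 0, 4}.
Local minima of P (where P''>0): P(4)=-48. Local minima of Q: Q(-1)=-3, Q(4)=-128.
So the global minimum of f is P(4) + Q(4) − 5 = -48 − 128 − 5 = -181, attained at (4, 4).

(4, 4)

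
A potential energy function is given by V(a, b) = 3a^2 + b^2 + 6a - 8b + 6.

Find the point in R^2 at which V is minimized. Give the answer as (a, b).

V(a,b) separates as P(a) + Q(b) + 6, so its minimum is min P + min Q + 6.
P'(a) = 6a + 6 vanishes at a ∈ {-1}; Q'(b) = 2b - 8 vanishes at b ∈ {4}.
Local minima of P (where P''>0): P(-1)=-3. Local minima of Q: Q(4)=-16.
So the global minimum of V is P(-1) + Q(4) + 6 = -3 − 16 + 6 = -13, attained at (-1, 4).

(-1, 4)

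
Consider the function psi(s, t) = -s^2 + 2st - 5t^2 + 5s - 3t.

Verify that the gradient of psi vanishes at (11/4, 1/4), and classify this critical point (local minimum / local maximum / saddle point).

∇psi = (-2s + 2t + 5, 2s - 10t - 3); substituting (11/4, 1/4) gives ∇psi = (0, 0), so (11/4, 1/4) is indeed a critical point.
The Hessian of psi is constant: H = [[-2, 2], [2, -10]].
det(H) = (-2)·(-10) − 2² = 16.
det(H) > 0 and tr(H) = -12 < 0, so H is negative definite and the point is a local maximum.

local maximum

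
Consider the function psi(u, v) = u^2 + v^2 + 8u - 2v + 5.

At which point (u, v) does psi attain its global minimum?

psi(u,v) separates as P(u) + Q(v) + 5, so its minimum is min P + min Q + 5.
P'(u) = 2u + 8 vanishes at u ∈ {-4}; Q'(v) = 2v - 2 vanishes at v ∈ {1}.
Local minima of P (where P''>0): P(-4)=-16. Local minima of Q: Q(1)=-1.
So the global minimum of psi is P(-4) + Q(1) + 5 = -16 − 1 + 5 = -12, attained at (-4, 1).

(-4, 1)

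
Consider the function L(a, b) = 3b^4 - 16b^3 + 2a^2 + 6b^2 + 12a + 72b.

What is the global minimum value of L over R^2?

L(a,b) separates as P(a) + Q(b), so its minimum is min P + min Q.
P'(a) = 4a + 12 vanishes at a ∈ {-3}; Q'(b) = 12(b - 3)(b - 2)(b + 1) vanishes at b ∈ {-1, 2, 3}.
Local minima of P (where P''>0): P(-3)=-18. Local minima of Q: Q(-1)=-47, Q(3)=81.
So the global minimum of L is P(-3) + Q(-1) = -18 − 47 = -65, attained at (-3, -1).

-65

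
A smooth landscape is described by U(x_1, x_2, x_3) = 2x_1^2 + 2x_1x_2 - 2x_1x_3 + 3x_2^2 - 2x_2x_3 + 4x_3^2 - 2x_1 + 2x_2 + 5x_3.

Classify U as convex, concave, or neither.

U is quadratic, so its Hessian is the constant matrix H = [[4, 2, -2], [2, 6, -2], [-2, -2, 8]].
Leading principal minors: 4, 20, 136.
All positive ⇒ H ≻ 0 ⇒ convex.

convex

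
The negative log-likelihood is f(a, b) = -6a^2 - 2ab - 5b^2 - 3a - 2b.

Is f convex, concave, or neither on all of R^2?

concave

f is quadratic, so its Hessian is the constant matrix H = [[-12, -2], [-2, -10]].
det(H) = 116, tr(H) = -22.
det(H) > 0 and tr(H) < 0, so H is negative definite everywhere: concave.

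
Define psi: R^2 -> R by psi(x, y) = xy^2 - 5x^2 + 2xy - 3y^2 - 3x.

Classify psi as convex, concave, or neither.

neither

The term xy^2 is cubic, so the Hessian is not constant.
∂²psi/∂y² = 2x - 6, which takes both signs as x varies (negative for sufficiently negative x). A diagonal entry of the Hessian changing sign means the Hessian is neither positive- nor negative-semidefinite on all of R^2.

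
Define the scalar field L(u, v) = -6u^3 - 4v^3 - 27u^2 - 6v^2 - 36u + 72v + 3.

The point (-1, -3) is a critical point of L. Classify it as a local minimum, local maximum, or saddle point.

saddle point

The mixed partial ∂²L/∂u∂v is 0, so the Hessian at any point is diag(L_uu, L_vv) = diag(-18(2u + 3), -12(2v + 1)).
At (-1, -3): H = diag(-18, 60).
The eigenvalues have opposite signs, so H is indefinite: a saddle point.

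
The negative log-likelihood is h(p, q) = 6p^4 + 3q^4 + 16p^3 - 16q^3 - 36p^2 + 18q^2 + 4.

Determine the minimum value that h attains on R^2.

-293

h(p,q) separates as A(p) + B(q) + 4, so its minimum is min A + min B + 4.
A'(p) = 24p(p - 1)(p + 3) vanishes at p ∈ {-3, 0, 1}; B'(q) = 12q(q - 3)(q - 1) vanishes at q ∈ {0, 1, 3}.
Local minima of A (where A''>0): A(-3)=-270, A(1)=-14. Local minima of B: B(0)=0, B(3)=-27.
So the global minimum of h is A(-3) + B(3) + 4 = -270 − 27 + 4 = -293, attained at (-3, 3).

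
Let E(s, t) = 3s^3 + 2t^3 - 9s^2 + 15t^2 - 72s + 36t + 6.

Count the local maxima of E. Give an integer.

E separates as a function of s plus a function of t, so ∇E=0 decouples.
∂E/∂s = 9(s - 4)(s + 2) = 0 at s ∈ {-2, 4}; ∂E/∂t = 6(t + 2)(t + 3) = 0 at t ∈ {-3, -2}.
The Hessian is diagonal: diag(E_ss, E_tt). Second derivatives: E_ss(-2)=-54, E_ss(4)=54; E_tt(-3)=-6, E_tt(-2)=6.
Local maxima occur where both diagonal entries negative: (-2, -3). Count: 1.

1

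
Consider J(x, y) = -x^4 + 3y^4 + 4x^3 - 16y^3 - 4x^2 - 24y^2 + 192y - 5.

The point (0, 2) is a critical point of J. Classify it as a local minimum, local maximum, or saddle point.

The mixed partial ∂²J/∂x∂y is 0, so the Hessian at any point is diag(J_xx, J_yy) = diag(4(-3x^2 + 6x - 2), 12(3y^2 - 8y - 4)).
At (0, 2): H = diag(-8, -96).
Both eigenvalues are negative, so H is negative definite: a local maximum.

local maximum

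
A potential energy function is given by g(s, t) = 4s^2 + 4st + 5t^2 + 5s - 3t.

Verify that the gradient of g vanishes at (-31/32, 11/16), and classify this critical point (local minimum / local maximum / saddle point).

local minimum

∇g = (8s + 4t + 5, 4s + 10t - 3); substituting (-31/32, 11/16) gives ∇g = (0, 0), so (-31/32, 11/16) is indeed a critical point.
The Hessian of g is constant: H = [[8, 4], [4, 10]].
det(H) = 8·10 − 4² = 64.
det(H) > 0 and tr(H) = 18 > 0, so H is positive definite and the point is a local minimum.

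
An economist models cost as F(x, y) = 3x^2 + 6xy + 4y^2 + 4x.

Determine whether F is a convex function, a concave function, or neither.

convex

F is quadratic, so its Hessian is the constant matrix H = [[6, 6], [6, 8]].
det(H) = 12, tr(H) = 14.
det(H) > 0 and tr(H) > 0, so H is positive definite everywhere: convex.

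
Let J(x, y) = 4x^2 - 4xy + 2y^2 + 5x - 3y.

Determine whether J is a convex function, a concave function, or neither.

convex

J is quadratic, so its Hessian is the constant matrix H = [[8, -4], [-4, 4]].
det(H) = 16, tr(H) = 12.
det(H) > 0 and tr(H) > 0, so H is positive definite everywhere: convex.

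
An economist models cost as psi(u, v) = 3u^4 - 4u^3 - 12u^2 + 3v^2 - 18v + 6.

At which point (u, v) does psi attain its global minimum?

(2, 3)

psi(u,v) separates as P(u) + Q(v) + 6, so its minimum is min P + min Q + 6.
P'(u) = 12u(u - 2)(u + 1) vanishes at u ∈ {-1, 0, 2}; Q'(v) = 6v - 18 vanishes at v ∈ {3}.
Local minima of P (where P''>0): P(-1)=-5, P(2)=-32. Local minima of Q: Q(3)=-27.
So the global minimum of psi is P(2) + Q(3) + 6 = -32 − 27 + 6 = -53, attained at (2, 3).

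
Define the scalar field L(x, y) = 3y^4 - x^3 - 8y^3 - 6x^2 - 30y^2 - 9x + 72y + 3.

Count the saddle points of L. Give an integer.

3

L separates as a function of x plus a function of y, so ∇L=0 decouples.
∂L/∂x = -3(x + 1)(x + 3) = 0 at x ∈ {-3, -1}; ∂L/∂y = 12(y - 3)(y - 1)(y + 2) = 0 at y ∈ {-2, 1, 3}.
The Hessian is diagonal: diag(L_xx, L_yy). Second derivatives: L_xx(-3)=6, L_xx(-1)=-6; L_yy(-2)=180, L_yy(1)=-72, L_yy(3)=120.
Saddle points occur where the two diagonal entries have opposite signs: (-3, 1), (-1, -2), (-1, 3). Count: 3.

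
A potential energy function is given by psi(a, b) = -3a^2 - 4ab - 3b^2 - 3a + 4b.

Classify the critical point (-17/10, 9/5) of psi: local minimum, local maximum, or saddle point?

local maximum

The Hessian of psi is constant: H = [[-6, -4], [-4, -6]].
det(H) = (-6)·(-6) − (-4)² = 20.
det(H) > 0 and tr(H) = -12 < 0, so H is negative definite and the point is a local maximum.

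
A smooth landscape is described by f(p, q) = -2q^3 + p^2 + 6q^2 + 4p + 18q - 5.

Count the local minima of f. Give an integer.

f separates as a function of p plus a function of q, so ∇f=0 decouples.
∂f/∂p = 2(p + 2) = 0 at p ∈ {-2}; ∂f/∂q = -6(q - 3)(q + 1) = 0 at q ∈ {-1, 3}.
The Hessian is diagonal: diag(f_pp, f_qq). Second derivatives: f_pp(-2)=2; f_qq(-1)=24, f_qq(3)=-24.
Local minima occur where both diagonal entries positive: (-2, -1). Count: 1.

1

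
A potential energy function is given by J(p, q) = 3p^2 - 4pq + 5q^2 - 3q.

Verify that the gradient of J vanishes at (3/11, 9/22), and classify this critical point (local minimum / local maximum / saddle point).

local minimum

∇J = (6p - 4q, -4p + 10q - 3); substituting (3/11, 9/22) gives ∇J = (0, 0), so (3/11, 9/22) is indeed a critical point.
The Hessian of J is constant: H = [[6, -4], [-4, 10]].
det(H) = 6·10 − (-4)² = 44.
det(H) > 0 and tr(H) = 16 > 0, so H is positive definite and the point is a local minimum.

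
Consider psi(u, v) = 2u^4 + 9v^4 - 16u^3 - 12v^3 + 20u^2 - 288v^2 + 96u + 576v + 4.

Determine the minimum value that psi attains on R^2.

psi(u,v) separates as P(u) + Q(v) + 4, so its minimum is min P + min Q + 4.
P'(u) = 8(u - 4)(u - 3)(u + 1) vanishes at u ∈ {-1, 3, 4}; Q'(v) = 36(v - 4)(v - 1)(v + 4) vanishes at v ∈ {-4, 1, 4}.
Local minima of P (where P''>0): P(-1)=-58, P(4)=192. Local minima of Q: Q(-4)=-3840, Q(4)=-768.
So the global minimum of psi is P(-1) + Q(-4) + 4 = -58 − 3840 + 4 = -3894, attained at (-1, -4).

-3894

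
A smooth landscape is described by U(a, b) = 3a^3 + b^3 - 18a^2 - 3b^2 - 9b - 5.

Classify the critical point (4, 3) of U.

The mixed partial ∂²U/∂a∂b is 0, so the Hessian at any point is diag(U_aa, U_bb) = diag(18(a - 2), 6(b - 1)).
At (4, 3): H = diag(36, 12).
Both eigenvalues are positive, so H is positive definite: a local minimum.

local minimum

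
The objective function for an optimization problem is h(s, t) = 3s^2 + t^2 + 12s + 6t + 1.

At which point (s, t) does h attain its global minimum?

(-2, -3)

h(s,t) separates as P(s) + Q(t) + 1, so its minimum is min P + min Q + 1.
P'(s) = 6s + 12 vanishes at s ∈ {-2}; Q'(t) = 2(t + 3) vanishes at t ∈ {-3}.
Local minima of P (where P''>0): P(-2)=-12. Local minima of Q: Q(-3)=-9.
So the global minimum of h is P(-2) + Q(-3) + 1 = -12 − 9 + 1 = -20, attained at (-2, -3).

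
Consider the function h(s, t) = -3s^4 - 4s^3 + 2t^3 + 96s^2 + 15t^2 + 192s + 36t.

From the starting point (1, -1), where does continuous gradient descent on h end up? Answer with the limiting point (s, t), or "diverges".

(-1, -2)

h is separable, so gradient descent decouples: s follows -∂h/∂s, t follows -∂h/∂t.
∂h/∂s = -12(s - 4)(s + 1)(s + 4); at s=1 this is 360, so s decreases.
∂h/∂t = 6(t + 2)(t + 3); at t=-1 this is 12, so t decreases.
s converges to its nearest critical value -1 (a local min of the s-part); t converges to -2. The iterate converges to (-1, -2).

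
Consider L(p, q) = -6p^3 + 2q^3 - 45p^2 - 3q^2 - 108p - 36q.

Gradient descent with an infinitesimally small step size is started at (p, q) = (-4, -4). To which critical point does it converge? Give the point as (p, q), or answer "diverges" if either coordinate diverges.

diverges

L is separable, so gradient descent decouples: p follows -∂L/∂p, q follows -∂L/∂q.
∂L/∂p = -18(p + 2)(p + 3); at p=-4 this is -36, so p increases.
∂L/∂q = 6(q - 3)(q + 2); at q=-4 this is 84, so q decreases.
The q-coordinate has no critical point in that direction and runs off to infinity.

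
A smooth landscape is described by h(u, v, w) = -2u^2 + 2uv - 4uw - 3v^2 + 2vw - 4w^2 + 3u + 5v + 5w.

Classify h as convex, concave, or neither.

h is quadratic, so its Hessian is the constant matrix H = [[-4, 2, -4], [2, -6, 2], [-4, 2, -8]].
Leading principal minors: -4, 20, -80.
Signs alternate −, +, − ⇒ H ≺ 0 ⇒ concave.

concave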